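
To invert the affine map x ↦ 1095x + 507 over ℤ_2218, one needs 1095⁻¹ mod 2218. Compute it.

1505

Run Euclid on (2218, 1095):
2218 = 2*1095 + 28
1095 = 39*28 + 3
28 = 9*3 + 1
3 = 3*1 + 0
The gcd is 1. Working backward:
1 = 28 − 9·3
1 = −9·1095 + 352·28
1 = 352·2218 − 713·1095
Thus 1095·(-713) ≡ 1 (mod 2218); reducing, -713 mod 2218 = 1505.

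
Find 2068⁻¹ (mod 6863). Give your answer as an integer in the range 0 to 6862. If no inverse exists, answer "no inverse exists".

Apply the Euclidean algorithm to 6863 and 2068:
6863 = 3×2068 + 659
2068 = 3×659 + 91
659 = 7×91 + 22
91 = 4×22 + 3
22 = 7×3 + 1
3 = 3×1 + 0
The gcd is 1. Working backward:
1 = 22 − 7·3
1 = −7·91 + 29·22
1 = 29·659 − 210·91
1 = −210·2068 + 659·659
1 = 659·6863 − 2187·2068
So 2068·(-2187) ≡ 1 (mod 6863), and -2187 ≡ 4676 (mod 6863).

4676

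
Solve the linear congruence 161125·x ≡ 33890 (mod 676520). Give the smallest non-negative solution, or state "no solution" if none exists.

124778

First find gcd(161125, 676520):
676520 = 4*161125 + 32020
161125 = 5*32020 + 1025
32020 = 31*1025 + 245
1025 = 4*245 + 45
245 = 5*45 + 20
45 = 2*20 + 5
20 = 4*5 + 0
gcd = 5 and 5 | 33890, so solutions exist. Divide through by 5: 32225x ≡ 6778 (mod 135304).
Now find 32225⁻¹ mod 135304:
135304 = 4·32225 + 6404
32225 = 5·6404 + 205
6404 = 31·205 + 49
205 = 4·49 + 9
49 = 5·9 + 4
9 = 2·4 + 1
4 = 4·1 + 0
Back-substitute:
1 = 9 − 2·4
1 = −2·49 + 11·9
1 = 11·205 − 46·49
1 = −46·6404 + 1437·205
1 = 1437·32225 − 7231·6404
1 = −7231·135304 + 30361·32225
So 32225⁻¹ ≡ 30361 (mod 135304).
Then x ≡ 30361·6778 ≡ 124778 (mod 135304); the smallest non-negative solution is x = 124778.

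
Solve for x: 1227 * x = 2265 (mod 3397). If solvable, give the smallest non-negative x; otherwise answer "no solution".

First find gcd(1227, 3397):
3397 = 2×1227 + 943
1227 = 1×943 + 284
943 = 3×284 + 91
284 = 3×91 + 11
91 = 8×11 + 3
11 = 3×3 + 2
3 = 1×2 + 1
2 = 2×1 + 0
gcd = 1, so a unique solution mod 3397 exists.
Back-substitute for the Bézout coefficients:
1 = 3 − 2
1 = −11 + 4·3
1 = 4·91 − 33·11
1 = −33·284 + 103·91
1 = 103·943 − 342·284
1 = −342·1227 + 445·943
1 = 445·3397 − 1232·1227
So 1227·(-1232) ≡ 1 (mod 3397), giving 1227⁻¹ ≡ 2165.
x ≡ 1227⁻¹·2265 ≡ 2165·2265 ≡ 1854 (mod 3397).

1854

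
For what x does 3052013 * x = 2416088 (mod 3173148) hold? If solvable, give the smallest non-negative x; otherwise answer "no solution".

1617556

First find gcd(3052013, 3173148):
3173148 = 1·3052013 + 121135
3052013 = 25·121135 + 23638
121135 = 5·23638 + 2945
23638 = 8·2945 + 78
2945 = 37·78 + 59
78 = 1·59 + 19
59 = 3·19 + 2
19 = 9·2 + 1
2 = 2·1 + 0
gcd = 1, so a unique solution mod 3173148 exists.
Back-substitute for the Bézout coefficients:
1 = 19 − 9·2
1 = −9·59 + 28·19
1 = 28·78 − 37·59
1 = −37·2945 + 1397·78
1 = 1397·23638 − 11213·2945
1 = −11213·121135 + 57462·23638
1 = 57462·3052013 − 1447763·121135
1 = −1447763·3173148 + 1505225·3052013
So 3052013·(1505225) ≡ 1 (mod 3173148), giving 3052013⁻¹ ≡ 1505225.
x ≡ 3052013⁻¹·2416088 ≡ 1505225·2416088 ≡ 1617556 (mod 3173148).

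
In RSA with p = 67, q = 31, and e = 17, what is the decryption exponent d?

233

φ(n) = (p−1)(q−1) = 66·30 = 1980.
Need d with 17·d ≡ 1 (mod 1980). Apply the extended Euclidean algorithm:
1980 = 116*17 + 8
17 = 2*8 + 1
8 = 8*1 + 0
Back-substitute:
1 = 17 − 2·8
1 = −2·1980 + 233·17
So 17·233 ≡ 1 (mod 1980), hence d = 233.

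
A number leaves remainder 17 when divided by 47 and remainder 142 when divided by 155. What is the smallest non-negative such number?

4482

Write x = 17 + 47·k. Then 47·k ≡ 142 − 17 ≡ 125 (mod 155).
Need 47⁻¹ mod 155. Extended Euclid on (155, 47):
155 = 3*47 + 14
47 = 3*14 + 5
14 = 2*5 + 4
5 = 1*4 + 1
4 = 4*1 + 0
Back-substitute:
1 = 5 − 4
1 = −14 + 3·5
1 = 3·47 − 10·14
1 = −10·155 + 33·47
47⁻¹ ≡ 33 (mod 155), so k ≡ 33·125 ≡ 95 (mod 155).
x = 17 + 47·95 = 4482.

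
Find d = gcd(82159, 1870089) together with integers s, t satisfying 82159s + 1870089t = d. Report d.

1

Repeated division:
1870089 = 22*82159 + 62591
82159 = 1*62591 + 19568
62591 = 3*19568 + 3887
19568 = 5*3887 + 133
3887 = 29*133 + 30
133 = 4*30 + 13
30 = 2*13 + 4
13 = 3*4 + 1
4 = 4*1 + 0
gcd(82159, 1870089) = 1.
Express as a combination:
1 = 13 − 3·4
1 = −3·30 + 7·13
1 = 7·133 − 31·30
1 = −31·3887 + 906·133
1 = 906·19568 − 4561·3887
1 = −4561·62591 + 14589·19568
1 = 14589·82159 − 19150·62591
1 = −19150·1870089 + 435889·82159
So 1 = (-19150)·1870089 + (435889)·82159.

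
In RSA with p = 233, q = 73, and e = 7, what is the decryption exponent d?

φ(n) = (p−1)(q−1) = 232·72 = 16704.
Need d with 7·d ≡ 1 (mod 16704). Apply the extended Euclidean algorithm:
16704 = 2386×7 + 2
7 = 3×2 + 1
2 = 2×1 + 0
Back-substitute:
1 = 7 − 3·2
1 = −3·16704 + 7159·7
So 7·7159 ≡ 1 (mod 16704), hence d = 7159.

7159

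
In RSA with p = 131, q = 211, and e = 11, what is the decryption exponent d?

14891

φ(n) = (p−1)(q−1) = 130·210 = 27300.
Need d with 11·d ≡ 1 (mod 27300). Apply the extended Euclidean algorithm:
27300 = 2481*11 + 9
11 = 1*9 + 2
9 = 4*2 + 1
2 = 2*1 + 0
Back-substitute:
1 = 9 − 4·2
1 = −4·11 + 5·9
1 = 5·27300 − 12409·11
So 11·(-12409) ≡ 1 (mod 27300), hence d ≡ -12409 ≡ 14891 (mod 27300).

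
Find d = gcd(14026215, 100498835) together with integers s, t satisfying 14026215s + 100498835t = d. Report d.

5

Repeated division:
100498835 = 7×14026215 + 2315330
14026215 = 6×2315330 + 134235
2315330 = 17×134235 + 33335
134235 = 4×33335 + 895
33335 = 37×895 + 220
895 = 4×220 + 15
220 = 14×15 + 10
15 = 1×10 + 5
10 = 2×5 + 0
gcd(14026215, 100498835) = 5.
Express as a combination:
5 = 15 − 10
5 = −220 + 15·15
5 = 15·895 − 61·220
5 = −61·33335 + 2272·895
5 = 2272·134235 − 9149·33335
5 = −9149·2315330 + 157805·134235
5 = 157805·14026215 − 955979·2315330
5 = −955979·100498835 + 6849658·14026215
So 5 = (-955979)·100498835 + (6849658)·14026215.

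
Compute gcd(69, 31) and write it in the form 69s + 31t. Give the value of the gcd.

Repeated division:
69 = 2×31 + 7
31 = 4×7 + 3
7 = 2×3 + 1
3 = 3×1 + 0
gcd(69, 31) = 1.
Express as a combination:
1 = 7 − 2·3
1 = −2·31 + 9·7
1 = 9·69 − 20·31
So 1 = (9)·69 + (-20)·31.

1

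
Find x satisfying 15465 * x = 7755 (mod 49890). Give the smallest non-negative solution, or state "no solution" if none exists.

First find gcd(15465, 49890):
49890 = 3*15465 + 3495
15465 = 4*3495 + 1485
3495 = 2*1485 + 525
1485 = 2*525 + 435
525 = 1*435 + 90
435 = 4*90 + 75
90 = 1*75 + 15
75 = 5*15 + 0
gcd = 15 and 15 | 7755, so solutions exist. Divide through by 15: 1031x ≡ 517 (mod 3326).
Now find 1031⁻¹ mod 3326:
3326 = 3·1031 + 233
1031 = 4·233 + 99
233 = 2·99 + 35
99 = 2·35 + 29
35 = 1·29 + 6
29 = 4·6 + 5
6 = 1·5 + 1
5 = 5·1 + 0
Back-substitute:
1 = 6 − 5
1 = −29 + 5·6
1 = 5·35 − 6·29
1 = −6·99 + 17·35
1 = 17·233 − 40·99
1 = −40·1031 + 177·233
1 = 177·3326 − 571·1031
So 1031·(-571) ≡ 1 (mod 3326), i.e. 1031⁻¹ ≡ 2755.
Then x ≡ 2755·517 ≡ 807 (mod 3326); the smallest non-negative solution is x = 807.

807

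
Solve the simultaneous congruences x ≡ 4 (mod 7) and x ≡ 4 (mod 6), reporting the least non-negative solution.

4

Write x = 4 + 7·k. Then 7·k ≡ 4 − 4 ≡ 0 (mod 6).
Need 7⁻¹ mod 6. Extended Euclid on (6, 1):
6 = 6×1 + 0
7⁻¹ ≡ 1 (mod 6), so k ≡ 1·0 ≡ 0 (mod 6).
x = 4 + 7·0 = 4.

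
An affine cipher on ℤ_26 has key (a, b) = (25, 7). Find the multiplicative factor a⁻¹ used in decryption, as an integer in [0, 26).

25

Run Euclid on (26, 25):
26 = 1·25 + 1
25 = 25·1 + 0
The gcd is 1. Working backward:
1 = 26 − 25
So 25·(-1) ≡ 1 (mod 26), and -1 ≡ 25 (mod 26).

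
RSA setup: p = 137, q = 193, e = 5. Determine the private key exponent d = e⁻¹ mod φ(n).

φ(n) = (p−1)(q−1) = 136·192 = 26112.
Need d with 5·d ≡ 1 (mod 26112). Apply the extended Euclidean algorithm:
26112 = 5222×5 + 2
5 = 2×2 + 1
2 = 2×1 + 0
Back-substitute:
1 = 5 − 2·2
1 = −2·26112 + 10445·5
So 5·10445 ≡ 1 (mod 26112), hence d = 10445.

10445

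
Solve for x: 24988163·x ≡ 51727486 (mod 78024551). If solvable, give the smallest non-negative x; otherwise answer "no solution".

First find gcd(24988163, 78024551):
78024551 = 3*24988163 + 3060062
24988163 = 8*3060062 + 507667
3060062 = 6*507667 + 14060
507667 = 36*14060 + 1507
14060 = 9*1507 + 497
1507 = 3*497 + 16
497 = 31*16 + 1
16 = 16*1 + 0
gcd = 1, so a unique solution mod 78024551 exists.
Back-substitute for the Bézout coefficients:
1 = 497 − 31·16
1 = −31·1507 + 94·497
1 = 94·14060 − 877·1507
1 = −877·507667 + 31666·14060
1 = 31666·3060062 − 190873·507667
1 = −190873·24988163 + 1558650·3060062
1 = 1558650·78024551 − 4866823·24988163
So 24988163·(-4866823) ≡ 1 (mod 78024551), giving 24988163⁻¹ ≡ 73157728.
x ≡ 24988163⁻¹·51727486 ≡ 73157728·51727486 ≡ 35941052 (mod 78024551).

35941052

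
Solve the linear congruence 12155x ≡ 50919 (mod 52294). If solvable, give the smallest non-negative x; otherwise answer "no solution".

215

First find gcd(12155, 52294):
52294 = 4*12155 + 3674
12155 = 3*3674 + 1133
3674 = 3*1133 + 275
1133 = 4*275 + 33
275 = 8*33 + 11
33 = 3*11 + 0
gcd = 11 and 11 | 50919, so solutions exist. Divide through by 11: 1105x ≡ 4629 (mod 4754).
Now find 1105⁻¹ mod 4754:
4754 = 4*1105 + 334
1105 = 3*334 + 103
334 = 3*103 + 25
103 = 4*25 + 3
25 = 8*3 + 1
3 = 3*1 + 0
Back-substitute:
1 = 25 − 8·3
1 = −8·103 + 33·25
1 = 33·334 − 107·103
1 = −107·1105 + 354·334
1 = 354·4754 − 1523·1105
So 1105·(-1523) ≡ 1 (mod 4754), i.e. 1105⁻¹ ≡ 3231.
Then x ≡ 3231·4629 ≡ 215 (mod 4754); the smallest non-negative solution is x = 215.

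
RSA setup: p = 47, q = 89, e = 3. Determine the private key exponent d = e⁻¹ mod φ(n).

φ(n) = (p−1)(q−1) = 46·88 = 4048.
Need d with 3·d ≡ 1 (mod 4048). Apply the extended Euclidean algorithm:
4048 = 1349×3 + 1
3 = 3×1 + 0
Back-substitute:
1 = 4048 − 1349·3
So 3·(-1349) ≡ 1 (mod 4048), hence d ≡ -1349 ≡ 2699 (mod 4048).

2699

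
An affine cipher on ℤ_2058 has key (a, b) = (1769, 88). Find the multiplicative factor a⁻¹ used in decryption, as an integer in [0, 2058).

1823

Apply the Euclidean algorithm to 2058 and 1769:
2058 = 1*1769 + 289
1769 = 6*289 + 35
289 = 8*35 + 9
35 = 3*9 + 8
9 = 1*8 + 1
8 = 8*1 + 0
The gcd is 1. Working backward:
1 = 9 − 8
1 = −35 + 4·9
1 = 4·289 − 33·35
1 = −33·1769 + 202·289
1 = 202·2058 − 235·1769
Hence 1769⁻¹ ≡ -235 ≡ 1823 (mod 2058).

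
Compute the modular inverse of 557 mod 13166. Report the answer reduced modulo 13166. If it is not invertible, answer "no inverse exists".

Apply the Euclidean algorithm to 13166 and 557:
13166 = 23×557 + 355
557 = 1×355 + 202
355 = 1×202 + 153
202 = 1×153 + 49
153 = 3×49 + 6
49 = 8×6 + 1
6 = 6×1 + 0
The gcd is 1. Working backward:
1 = 49 − 8·6
1 = −8·153 + 25·49
1 = 25·202 − 33·153
1 = −33·355 + 58·202
1 = 58·557 − 91·355
1 = −91·13166 + 2151·557
So 557·2151 ≡ 1 (mod 13166).

2151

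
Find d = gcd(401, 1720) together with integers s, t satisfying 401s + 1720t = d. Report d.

Repeated division:
1720 = 4·401 + 116
401 = 3·116 + 53
116 = 2·53 + 10
53 = 5·10 + 3
10 = 3·3 + 1
3 = 3·1 + 0
gcd(401, 1720) = 1.
Back-substituting:
1 = 10 − 3·3
1 = −3·53 + 16·10
1 = 16·116 − 35·53
1 = −35·401 + 121·116
1 = 121·1720 − 519·401
So 1 = (121)·1720 + (-519)·401.

1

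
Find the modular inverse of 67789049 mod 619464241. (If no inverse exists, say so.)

gcd(619464241, 67789049) by repeated division:
619464241 = 9·67789049 + 9362800
67789049 = 7·9362800 + 2249449
9362800 = 4·2249449 + 365004
2249449 = 6·365004 + 59425
365004 = 6·59425 + 8454
59425 = 7·8454 + 247
8454 = 34·247 + 56
247 = 4·56 + 23
56 = 2·23 + 10
23 = 2·10 + 3
10 = 3·3 + 1
3 = 3·1 + 0
gcd = 1, so the inverse exists. Back-substitute:
1 = 10 − 3·3
1 = −3·23 + 7·10
1 = 7·56 − 17·23
1 = −17·247 + 75·56
1 = 75·8454 − 2567·247
1 = −2567·59425 + 18044·8454
1 = 18044·365004 − 110831·59425
1 = −110831·2249449 + 683030·365004
1 = 683030·9362800 − 2842951·2249449
1 = −2842951·67789049 + 20583687·9362800
1 = 20583687·619464241 − 188096134·67789049
So 67789049·(-188096134) ≡ 1 (mod 619464241), and -188096134 ≡ 431368107 (mod 619464241).

431368107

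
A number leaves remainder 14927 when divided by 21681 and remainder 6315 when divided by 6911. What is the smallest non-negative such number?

8036897

Write x = 14927 + 21681·k. Then 21681·k ≡ 6315 − 14927 ≡ 5210 (mod 6911).
Need 21681⁻¹ mod 6911. Extended Euclid on (6911, 948):
6911 = 7*948 + 275
948 = 3*275 + 123
275 = 2*123 + 29
123 = 4*29 + 7
29 = 4*7 + 1
7 = 7*1 + 0
Back-substitute:
1 = 29 − 4·7
1 = −4·123 + 17·29
1 = 17·275 − 38·123
1 = −38·948 + 131·275
1 = 131·6911 − 955·948
21681⁻¹ ≡ 5956 (mod 6911), so k ≡ 5956·5210 ≡ 370 (mod 6911).
x = 14927 + 21681·370 = 8036897.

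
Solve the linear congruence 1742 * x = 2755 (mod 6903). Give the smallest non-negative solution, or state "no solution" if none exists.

gcd(1742, 6903):
6903 = 3×1742 + 1677
1742 = 1×1677 + 65
1677 = 25×65 + 52
65 = 1×52 + 13
52 = 4×13 + 0
gcd = 13, but 13 ∤ 2755, so the congruence has no solution.

no solution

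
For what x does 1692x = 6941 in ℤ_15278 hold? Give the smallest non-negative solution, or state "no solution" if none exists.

gcd(1692, 15278):
15278 = 9·1692 + 50
1692 = 33·50 + 42
50 = 1·42 + 8
42 = 5·8 + 2
8 = 4·2 + 0
gcd = 2, but 2 ∤ 6941, so the congruence has no solution.

no solution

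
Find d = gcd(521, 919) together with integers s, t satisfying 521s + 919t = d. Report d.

Euclidean algorithm:
919 = 1·521 + 398
521 = 1·398 + 123
398 = 3·123 + 29
123 = 4·29 + 7
29 = 4·7 + 1
7 = 7·1 + 0
gcd(521, 919) = 1.
Back-substituting:
1 = 29 − 4·7
1 = −4·123 + 17·29
1 = 17·398 − 55·123
1 = −55·521 + 72·398
1 = 72·919 − 127·521
So 1 = (72)·919 + (-127)·521.

1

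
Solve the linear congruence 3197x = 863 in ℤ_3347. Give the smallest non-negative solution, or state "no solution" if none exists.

First find gcd(3197, 3347):
3347 = 1×3197 + 150
3197 = 21×150 + 47
150 = 3×47 + 9
47 = 5×9 + 2
9 = 4×2 + 1
2 = 2×1 + 0
gcd = 1, so a unique solution mod 3347 exists.
Back-substitute for the Bézout coefficients:
1 = 9 − 4·2
1 = −4·47 + 21·9
1 = 21·150 − 67·47
1 = −67·3197 + 1428·150
1 = 1428·3347 − 1495·3197
So 3197·(-1495) ≡ 1 (mod 3347), giving 3197⁻¹ ≡ 1852.
x ≡ 3197⁻¹·863 ≡ 1852·863 ≡ 1757 (mod 3347).

1757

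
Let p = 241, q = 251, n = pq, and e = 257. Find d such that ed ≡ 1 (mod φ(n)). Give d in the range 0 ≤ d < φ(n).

φ(n) = (p−1)(q−1) = 240·250 = 60000.
Need d with 257·d ≡ 1 (mod 60000). Apply the extended Euclidean algorithm:
60000 = 233*257 + 119
257 = 2*119 + 19
119 = 6*19 + 5
19 = 3*5 + 4
5 = 1*4 + 1
4 = 4*1 + 0
Back-substitute:
1 = 5 − 4
1 = −19 + 4·5
1 = 4·119 − 25·19
1 = −25·257 + 54·119
1 = 54·60000 − 12607·257
So 257·(-12607) ≡ 1 (mod 60000), hence d ≡ -12607 ≡ 47393 (mod 60000).

47393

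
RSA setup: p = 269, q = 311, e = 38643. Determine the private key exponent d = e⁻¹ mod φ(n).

20347

φ(n) = (p−1)(q−1) = 268·310 = 83080.
Need d with 38643·d ≡ 1 (mod 83080). Apply the extended Euclidean algorithm:
83080 = 2·38643 + 5794
38643 = 6·5794 + 3879
5794 = 1·3879 + 1915
3879 = 2·1915 + 49
1915 = 39·49 + 4
49 = 12·4 + 1
4 = 4·1 + 0
Back-substitute:
1 = 49 − 12·4
1 = −12·1915 + 469·49
1 = 469·3879 − 950·1915
1 = −950·5794 + 1419·3879
1 = 1419·38643 − 9464·5794
1 = −9464·83080 + 20347·38643
So 38643·20347 ≡ 1 (mod 83080), hence d = 20347.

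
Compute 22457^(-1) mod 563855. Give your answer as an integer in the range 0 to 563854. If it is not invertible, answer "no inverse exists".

130638

gcd(563855, 22457) by repeated division:
563855 = 25×22457 + 2430
22457 = 9×2430 + 587
2430 = 4×587 + 82
587 = 7×82 + 13
82 = 6×13 + 4
13 = 3×4 + 1
4 = 4×1 + 0
Since gcd(22457, 563855) = 1, back-substitute to write 1 as a combination:
1 = 13 − 3·4
1 = −3·82 + 19·13
1 = 19·587 − 136·82
1 = −136·2430 + 563·587
1 = 563·22457 − 5203·2430
1 = −5203·563855 + 130638·22457
So 22457·130638 ≡ 1 (mod 563855).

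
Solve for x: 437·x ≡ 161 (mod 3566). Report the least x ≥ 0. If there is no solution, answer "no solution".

3191

First find gcd(437, 3566):
3566 = 8×437 + 70
437 = 6×70 + 17
70 = 4×17 + 2
17 = 8×2 + 1
2 = 2×1 + 0
gcd = 1, so a unique solution mod 3566 exists.
Back-substitute for the Bézout coefficients:
1 = 17 − 8·2
1 = −8·70 + 33·17
1 = 33·437 − 206·70
1 = −206·3566 + 1681·437
So 437·(1681) ≡ 1 (mod 3566), giving 437⁻¹ ≡ 1681.
x ≡ 437⁻¹·161 ≡ 1681·161 ≡ 3191 (mod 3566).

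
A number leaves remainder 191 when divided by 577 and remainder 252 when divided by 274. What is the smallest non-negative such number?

Write x = 191 + 577·k. Then 577·k ≡ 252 − 191 ≡ 61 (mod 274).
Need 577⁻¹ mod 274. Extended Euclid on (274, 29):
274 = 9*29 + 13
29 = 2*13 + 3
13 = 4*3 + 1
3 = 3*1 + 0
Back-substitute:
1 = 13 − 4·3
1 = −4·29 + 9·13
1 = 9·274 − 85·29
577⁻¹ ≡ 189 (mod 274), so k ≡ 189·61 ≡ 21 (mod 274).
x = 191 + 577·21 = 12308.

12308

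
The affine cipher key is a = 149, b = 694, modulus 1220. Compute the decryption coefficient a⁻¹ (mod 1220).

Run Euclid on (1220, 149):
1220 = 8·149 + 28
149 = 5·28 + 9
28 = 3·9 + 1
9 = 9·1 + 0
Since gcd(149, 1220) = 1, back-substitute to write 1 as a combination:
1 = 28 − 3·9
1 = −3·149 + 16·28
1 = 16·1220 − 131·149
Hence 149⁻¹ ≡ -131 ≡ 1089 (mod 1220).

1089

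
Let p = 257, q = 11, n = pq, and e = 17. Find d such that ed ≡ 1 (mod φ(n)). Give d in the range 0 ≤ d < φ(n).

φ(n) = (p−1)(q−1) = 256·10 = 2560.
Need d with 17·d ≡ 1 (mod 2560). Apply the extended Euclidean algorithm:
2560 = 150·17 + 10
17 = 1·10 + 7
10 = 1·7 + 3
7 = 2·3 + 1
3 = 3·1 + 0
Back-substitute:
1 = 7 − 2·3
1 = −2·10 + 3·7
1 = 3·17 − 5·10
1 = −5·2560 + 753·17
So 17·753 ≡ 1 (mod 2560), hence d = 753.

753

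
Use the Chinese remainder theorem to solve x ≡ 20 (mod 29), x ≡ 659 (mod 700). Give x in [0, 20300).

Write x = 20 + 29·k. Then 29·k ≡ 659 − 20 ≡ 639 (mod 700).
Need 29⁻¹ mod 700. Extended Euclid on (700, 29):
700 = 24·29 + 4
29 = 7·4 + 1
4 = 4·1 + 0
Back-substitute:
1 = 29 − 7·4
1 = −7·700 + 169·29
29⁻¹ ≡ 169 (mod 700), so k ≡ 169·639 ≡ 191 (mod 700).
x = 20 + 29·191 = 5559.

5559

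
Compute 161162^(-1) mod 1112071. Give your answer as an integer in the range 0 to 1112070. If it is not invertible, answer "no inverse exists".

Apply the Euclidean algorithm to 1112071 and 161162:
1112071 = 6×161162 + 145099
161162 = 1×145099 + 16063
145099 = 9×16063 + 532
16063 = 30×532 + 103
532 = 5×103 + 17
103 = 6×17 + 1
17 = 17×1 + 0
Since gcd(161162, 1112071) = 1, back-substitute to write 1 as a combination:
1 = 103 − 6·17
1 = −6·532 + 31·103
1 = 31·16063 − 936·532
1 = −936·145099 + 8455·16063
1 = 8455·161162 − 9391·145099
1 = −9391·1112071 + 64801·161162
So 161162·64801 ≡ 1 (mod 1112071).

64801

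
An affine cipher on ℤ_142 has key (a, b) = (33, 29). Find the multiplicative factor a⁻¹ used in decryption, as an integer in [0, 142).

gcd(142, 33) by repeated division:
142 = 4×33 + 10
33 = 3×10 + 3
10 = 3×3 + 1
3 = 3×1 + 0
Since gcd(33, 142) = 1, back-substitute to write 1 as a combination:
1 = 10 − 3·3
1 = −3·33 + 10·10
1 = 10·142 − 43·33
Thus 33·(-43) ≡ 1 (mod 142); reducing, -43 mod 142 = 99.

99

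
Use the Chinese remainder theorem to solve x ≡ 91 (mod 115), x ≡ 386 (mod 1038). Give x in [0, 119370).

Write x = 91 + 115·k. Then 115·k ≡ 386 − 91 ≡ 295 (mod 1038).
Need 115⁻¹ mod 1038. Extended Euclid on (1038, 115):
1038 = 9×115 + 3
115 = 38×3 + 1
3 = 3×1 + 0
Back-substitute:
1 = 115 − 38·3
1 = −38·1038 + 343·115
115⁻¹ ≡ 343 (mod 1038), so k ≡ 343·295 ≡ 499 (mod 1038).
x = 91 + 115·499 = 57476.

57476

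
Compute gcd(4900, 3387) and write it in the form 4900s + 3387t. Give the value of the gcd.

1

Apply Euclid's algorithm to 4900 and 3387:
4900 = 1×3387 + 1513
3387 = 2×1513 + 361
1513 = 4×361 + 69
361 = 5×69 + 16
69 = 4×16 + 5
16 = 3×5 + 1
5 = 5×1 + 0
gcd(4900, 3387) = 1.
Working backward:
1 = 16 − 3·5
1 = −3·69 + 13·16
1 = 13·361 − 68·69
1 = −68·1513 + 285·361
1 = 285·3387 − 638·1513
1 = −638·4900 + 923·3387
So 1 = (-638)·4900 + (923)·3387.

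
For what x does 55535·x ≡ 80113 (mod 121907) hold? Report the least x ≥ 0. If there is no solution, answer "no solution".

118135

First find gcd(55535, 121907):
121907 = 2*55535 + 10837
55535 = 5*10837 + 1350
10837 = 8*1350 + 37
1350 = 36*37 + 18
37 = 2*18 + 1
18 = 18*1 + 0
gcd = 1, so a unique solution mod 121907 exists.
Back-substitute for the Bézout coefficients:
1 = 37 − 2·18
1 = −2·1350 + 73·37
1 = 73·10837 − 586·1350
1 = −586·55535 + 3003·10837
1 = 3003·121907 − 6592·55535
So 55535·(-6592) ≡ 1 (mod 121907), giving 55535⁻¹ ≡ 115315.
x ≡ 55535⁻¹·80113 ≡ 115315·80113 ≡ 118135 (mod 121907).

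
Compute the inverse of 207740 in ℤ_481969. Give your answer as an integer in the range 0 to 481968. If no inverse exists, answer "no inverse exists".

Apply the Euclidean algorithm to 481969 and 207740:
481969 = 2*207740 + 66489
207740 = 3*66489 + 8273
66489 = 8*8273 + 305
8273 = 27*305 + 38
305 = 8*38 + 1
38 = 38*1 + 0
The gcd is 1. Working backward:
1 = 305 − 8·38
1 = −8·8273 + 217·305
1 = 217·66489 − 1744·8273
1 = −1744·207740 + 5449·66489
1 = 5449·481969 − 12642·207740
So 207740·(-12642) ≡ 1 (mod 481969), and -12642 ≡ 469327 (mod 481969).

469327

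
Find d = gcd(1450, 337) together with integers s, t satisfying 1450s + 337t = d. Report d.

Apply Euclid's algorithm to 1450 and 337:
1450 = 4·337 + 102
337 = 3·102 + 31
102 = 3·31 + 9
31 = 3·9 + 4
9 = 2·4 + 1
4 = 4·1 + 0
gcd(1450, 337) = 1.
Working backward:
1 = 9 − 2·4
1 = −2·31 + 7·9
1 = 7·102 − 23·31
1 = −23·337 + 76·102
1 = 76·1450 − 327·337
So 1 = (76)·1450 + (-327)·337.

1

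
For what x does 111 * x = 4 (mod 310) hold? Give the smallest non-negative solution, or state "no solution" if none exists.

First find gcd(111, 310):
310 = 2·111 + 88
111 = 1·88 + 23
88 = 3·23 + 19
23 = 1·19 + 4
19 = 4·4 + 3
4 = 1·3 + 1
3 = 3·1 + 0
gcd = 1, so a unique solution mod 310 exists.
Back-substitute for the Bézout coefficients:
1 = 4 − 3
1 = −19 + 5·4
1 = 5·23 − 6·19
1 = −6·88 + 23·23
1 = 23·111 − 29·88
1 = −29·310 + 81·111
So 111·(81) ≡ 1 (mod 310), giving 111⁻¹ ≡ 81.
x ≡ 111⁻¹·4 ≡ 81·4 ≡ 14 (mod 310).

14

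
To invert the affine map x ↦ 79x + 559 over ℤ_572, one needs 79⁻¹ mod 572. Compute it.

Run Euclid on (572, 79):
572 = 7*79 + 19
79 = 4*19 + 3
19 = 6*3 + 1
3 = 3*1 + 0
The gcd is 1. Working backward:
1 = 19 − 6·3
1 = −6·79 + 25·19
1 = 25·572 − 181·79
Hence 79⁻¹ ≡ -181 ≡ 391 (mod 572).

391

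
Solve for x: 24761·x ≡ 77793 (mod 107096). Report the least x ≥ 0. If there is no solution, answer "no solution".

gcd(24761, 107096):
107096 = 4×24761 + 8052
24761 = 3×8052 + 605
8052 = 13×605 + 187
605 = 3×187 + 44
187 = 4×44 + 11
44 = 4×11 + 0
gcd = 11, but 11 ∤ 77793, so the congruence has no solution.

no solution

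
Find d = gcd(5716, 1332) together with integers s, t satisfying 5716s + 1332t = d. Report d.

Apply Euclid's algorithm to 5716 and 1332:
5716 = 4×1332 + 388
1332 = 3×388 + 168
388 = 2×168 + 52
168 = 3×52 + 12
52 = 4×12 + 4
12 = 3×4 + 0
gcd(5716, 1332) = 4.
Express as a combination:
4 = 52 − 4·12
4 = −4·168 + 13·52
4 = 13·388 − 30·168
4 = −30·1332 + 103·388
4 = 103·5716 − 442·1332
So 4 = (103)·5716 + (-442)·1332.

4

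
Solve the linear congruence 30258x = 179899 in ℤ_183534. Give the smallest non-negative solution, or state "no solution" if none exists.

no solution

gcd(30258, 183534):
183534 = 6×30258 + 1986
30258 = 15×1986 + 468
1986 = 4×468 + 114
468 = 4×114 + 12
114 = 9×12 + 6
12 = 2×6 + 0
gcd = 6, but 6 ∤ 179899, so the congruence has no solution.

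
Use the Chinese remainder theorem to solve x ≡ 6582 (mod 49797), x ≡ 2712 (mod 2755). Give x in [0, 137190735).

Write x = 6582 + 49797·k. Then 49797·k ≡ 2712 − 6582 ≡ 1640 (mod 2755).
Need 49797⁻¹ mod 2755. Extended Euclid on (2755, 207):
2755 = 13×207 + 64
207 = 3×64 + 15
64 = 4×15 + 4
15 = 3×4 + 3
4 = 1×3 + 1
3 = 3×1 + 0
Back-substitute:
1 = 4 − 3
1 = −15 + 4·4
1 = 4·64 − 17·15
1 = −17·207 + 55·64
1 = 55·2755 − 732·207
49797⁻¹ ≡ 2023 (mod 2755), so k ≡ 2023·1640 ≡ 700 (mod 2755).
x = 6582 + 49797·700 = 34864482.

34864482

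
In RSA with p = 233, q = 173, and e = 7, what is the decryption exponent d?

28503

φ(n) = (p−1)(q−1) = 232·172 = 39904.
Need d with 7·d ≡ 1 (mod 39904). Apply the extended Euclidean algorithm:
39904 = 5700·7 + 4
7 = 1·4 + 3
4 = 1·3 + 1
3 = 3·1 + 0
Back-substitute:
1 = 4 − 3
1 = −7 + 2·4
1 = 2·39904 − 11401·7
So 7·(-11401) ≡ 1 (mod 39904), hence d ≡ -11401 ≡ 28503 (mod 39904).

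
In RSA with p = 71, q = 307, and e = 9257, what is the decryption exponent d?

φ(n) = (p−1)(q−1) = 70·306 = 21420.
Need d with 9257·d ≡ 1 (mod 21420). Apply the extended Euclidean algorithm:
21420 = 2·9257 + 2906
9257 = 3·2906 + 539
2906 = 5·539 + 211
539 = 2·211 + 117
211 = 1·117 + 94
117 = 1·94 + 23
94 = 4·23 + 2
23 = 11·2 + 1
2 = 2·1 + 0
Back-substitute:
1 = 23 − 11·2
1 = −11·94 + 45·23
1 = 45·117 − 56·94
1 = −56·211 + 101·117
1 = 101·539 − 258·211
1 = −258·2906 + 1391·539
1 = 1391·9257 − 4431·2906
1 = −4431·21420 + 10253·9257
So 9257·10253 ≡ 1 (mod 21420), hence d = 10253.

10253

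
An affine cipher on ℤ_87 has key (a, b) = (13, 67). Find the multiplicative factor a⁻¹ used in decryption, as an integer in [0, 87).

Extended Euclidean algorithm:
87 = 6·13 + 9
13 = 1·9 + 4
9 = 2·4 + 1
4 = 4·1 + 0
Since gcd(13, 87) = 1, back-substitute to write 1 as a combination:
1 = 9 − 2·4
1 = −2·13 + 3·9
1 = 3·87 − 20·13
Thus 13·(-20) ≡ 1 (mod 87); reducing, -20 mod 87 = 67.

67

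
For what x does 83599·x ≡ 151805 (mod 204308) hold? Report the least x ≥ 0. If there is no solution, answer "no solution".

First find gcd(83599, 204308):
204308 = 2*83599 + 37110
83599 = 2*37110 + 9379
37110 = 3*9379 + 8973
9379 = 1*8973 + 406
8973 = 22*406 + 41
406 = 9*41 + 37
41 = 1*37 + 4
37 = 9*4 + 1
4 = 4*1 + 0
gcd = 1, so a unique solution mod 204308 exists.
Back-substitute for the Bézout coefficients:
1 = 37 − 9·4
1 = −9·41 + 10·37
1 = 10·406 − 99·41
1 = −99·8973 + 2188·406
1 = 2188·9379 − 2287·8973
1 = −2287·37110 + 9049·9379
1 = 9049·83599 − 20385·37110
1 = −20385·204308 + 49819·83599
So 83599·(49819) ≡ 1 (mod 204308), giving 83599⁻¹ ≡ 49819.
x ≡ 83599⁻¹·151805 ≡ 49819·151805 ≡ 108367 (mod 204308).

108367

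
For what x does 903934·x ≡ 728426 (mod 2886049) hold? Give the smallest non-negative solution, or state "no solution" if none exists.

First find gcd(903934, 2886049):
2886049 = 3·903934 + 174247
903934 = 5·174247 + 32699
174247 = 5·32699 + 10752
32699 = 3·10752 + 443
10752 = 24·443 + 120
443 = 3·120 + 83
120 = 1·83 + 37
83 = 2·37 + 9
37 = 4·9 + 1
9 = 9·1 + 0
gcd = 1, so a unique solution mod 2886049 exists.
Back-substitute for the Bézout coefficients:
1 = 37 − 4·9
1 = −4·83 + 9·37
1 = 9·120 − 13·83
1 = −13·443 + 48·120
1 = 48·10752 − 1165·443
1 = −1165·32699 + 3543·10752
1 = 3543·174247 − 18880·32699
1 = −18880·903934 + 97943·174247
1 = 97943·2886049 − 312709·903934
So 903934·(-312709) ≡ 1 (mod 2886049), giving 903934⁻¹ ≡ 2573340.
x ≡ 903934⁻¹·728426 ≡ 2573340·728426 ≡ 1823389 (mod 2886049).

1823389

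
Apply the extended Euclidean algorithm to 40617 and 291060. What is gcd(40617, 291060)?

Apply Euclid's algorithm to 291060 and 40617:
291060 = 7*40617 + 6741
40617 = 6*6741 + 171
6741 = 39*171 + 72
171 = 2*72 + 27
72 = 2*27 + 18
27 = 1*18 + 9
18 = 2*9 + 0
gcd(40617, 291060) = 9.
Back-substituting:
9 = 27 − 18
9 = −72 + 3·27
9 = 3·171 − 7·72
9 = −7·6741 + 276·171
9 = 276·40617 − 1663·6741
9 = −1663·291060 + 11917·40617
So 9 = (-1663)·291060 + (11917)·40617.

9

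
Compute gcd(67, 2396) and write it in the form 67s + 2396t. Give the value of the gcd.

1

Repeated division:
2396 = 35×67 + 51
67 = 1×51 + 16
51 = 3×16 + 3
16 = 5×3 + 1
3 = 3×1 + 0
gcd(67, 2396) = 1.
Express as a combination:
1 = 16 − 5·3
1 = −5·51 + 16·16
1 = 16·67 − 21·51
1 = −21·2396 + 751·67
So 1 = (-21)·2396 + (751)·67.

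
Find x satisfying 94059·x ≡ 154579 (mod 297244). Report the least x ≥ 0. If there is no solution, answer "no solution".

169217

First find gcd(94059, 297244):
297244 = 3×94059 + 15067
94059 = 6×15067 + 3657
15067 = 4×3657 + 439
3657 = 8×439 + 145
439 = 3×145 + 4
145 = 36×4 + 1
4 = 4×1 + 0
gcd = 1, so a unique solution mod 297244 exists.
Back-substitute for the Bézout coefficients:
1 = 145 − 36·4
1 = −36·439 + 109·145
1 = 109·3657 − 908·439
1 = −908·15067 + 3741·3657
1 = 3741·94059 − 23354·15067
1 = −23354·297244 + 73803·94059
So 94059·(73803) ≡ 1 (mod 297244), giving 94059⁻¹ ≡ 73803.
x ≡ 94059⁻¹·154579 ≡ 73803·154579 ≡ 169217 (mod 297244).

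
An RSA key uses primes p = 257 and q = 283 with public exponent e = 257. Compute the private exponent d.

φ(n) = (p−1)(q−1) = 256·282 = 72192.
Need d with 257·d ≡ 1 (mod 72192). Apply the extended Euclidean algorithm:
72192 = 280*257 + 232
257 = 1*232 + 25
232 = 9*25 + 7
25 = 3*7 + 4
7 = 1*4 + 3
4 = 1*3 + 1
3 = 3*1 + 0
Back-substitute:
1 = 4 − 3
1 = −7 + 2·4
1 = 2·25 − 7·7
1 = −7·232 + 65·25
1 = 65·257 − 72·232
1 = −72·72192 + 20225·257
So 257·20225 ≡ 1 (mod 72192), hence d = 20225.

20225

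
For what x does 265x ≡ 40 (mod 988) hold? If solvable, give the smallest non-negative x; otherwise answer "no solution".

First find gcd(265, 988):
988 = 3·265 + 193
265 = 1·193 + 72
193 = 2·72 + 49
72 = 1·49 + 23
49 = 2·23 + 3
23 = 7·3 + 2
3 = 1·2 + 1
2 = 2·1 + 0
gcd = 1, so a unique solution mod 988 exists.
Back-substitute for the Bézout coefficients:
1 = 3 − 2
1 = −23 + 8·3
1 = 8·49 − 17·23
1 = −17·72 + 25·49
1 = 25·193 − 67·72
1 = −67·265 + 92·193
1 = 92·988 − 343·265
So 265·(-343) ≡ 1 (mod 988), giving 265⁻¹ ≡ 645.
x ≡ 265⁻¹·40 ≡ 645·40 ≡ 112 (mod 988).

112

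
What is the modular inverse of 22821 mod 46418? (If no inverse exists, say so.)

32361

Apply the Euclidean algorithm to 46418 and 22821:
46418 = 2·22821 + 776
22821 = 29·776 + 317
776 = 2·317 + 142
317 = 2·142 + 33
142 = 4·33 + 10
33 = 3·10 + 3
10 = 3·3 + 1
3 = 3·1 + 0
Since gcd(22821, 46418) = 1, back-substitute to write 1 as a combination:
1 = 10 − 3·3
1 = −3·33 + 10·10
1 = 10·142 − 43·33
1 = −43·317 + 96·142
1 = 96·776 − 235·317
1 = −235·22821 + 6911·776
1 = 6911·46418 − 14057·22821
So 22821·(-14057) ≡ 1 (mod 46418), and -14057 ≡ 32361 (mod 46418).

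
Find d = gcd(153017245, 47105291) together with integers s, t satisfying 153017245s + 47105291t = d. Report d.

Euclidean algorithm:
153017245 = 3·47105291 + 11701372
47105291 = 4·11701372 + 299803
11701372 = 39·299803 + 9055
299803 = 33·9055 + 988
9055 = 9·988 + 163
988 = 6·163 + 10
163 = 16·10 + 3
10 = 3·3 + 1
3 = 3·1 + 0
gcd(153017245, 47105291) = 1.
Back-substituting:
1 = 10 − 3·3
1 = −3·163 + 49·10
1 = 49·988 − 297·163
1 = −297·9055 + 2722·988
1 = 2722·299803 − 90123·9055
1 = −90123·11701372 + 3517519·299803
1 = 3517519·47105291 − 14160199·11701372
1 = −14160199·153017245 + 45998116·47105291
So 1 = (-14160199)·153017245 + (45998116)·47105291.

1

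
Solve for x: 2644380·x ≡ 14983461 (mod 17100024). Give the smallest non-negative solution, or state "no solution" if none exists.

gcd(2644380, 17100024):
17100024 = 6*2644380 + 1233744
2644380 = 2*1233744 + 176892
1233744 = 6*176892 + 172392
176892 = 1*172392 + 4500
172392 = 38*4500 + 1392
4500 = 3*1392 + 324
1392 = 4*324 + 96
324 = 3*96 + 36
96 = 2*36 + 24
36 = 1*24 + 12
24 = 2*12 + 0
gcd = 12, but 12 ∤ 14983461, so the congruence has no solution.

no solution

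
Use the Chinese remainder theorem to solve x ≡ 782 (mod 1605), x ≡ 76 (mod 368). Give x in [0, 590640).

Write x = 782 + 1605·k. Then 1605·k ≡ 76 − 782 ≡ 30 (mod 368).
Need 1605⁻¹ mod 368. Extended Euclid on (368, 133):
368 = 2×133 + 102
133 = 1×102 + 31
102 = 3×31 + 9
31 = 3×9 + 4
9 = 2×4 + 1
4 = 4×1 + 0
Back-substitute:
1 = 9 − 2·4
1 = −2·31 + 7·9
1 = 7·102 − 23·31
1 = −23·133 + 30·102
1 = 30·368 − 83·133
1605⁻¹ ≡ 285 (mod 368), so k ≡ 285·30 ≡ 86 (mod 368).
x = 782 + 1605·86 = 138812.

138812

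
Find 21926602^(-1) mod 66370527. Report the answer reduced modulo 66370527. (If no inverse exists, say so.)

Extended Euclidean algorithm:
66370527 = 3×21926602 + 590721
21926602 = 37×590721 + 69925
590721 = 8×69925 + 31321
69925 = 2×31321 + 7283
31321 = 4×7283 + 2189
7283 = 3×2189 + 716
2189 = 3×716 + 41
716 = 17×41 + 19
41 = 2×19 + 3
19 = 6×3 + 1
3 = 3×1 + 0
The gcd is 1. Working backward:
1 = 19 − 6·3
1 = −6·41 + 13·19
1 = 13·716 − 227·41
1 = −227·2189 + 694·716
1 = 694·7283 − 2309·2189
1 = −2309·31321 + 9930·7283
1 = 9930·69925 − 22169·31321
1 = −22169·590721 + 187282·69925
1 = 187282·21926602 − 6951603·590721
1 = −6951603·66370527 + 21042091·21926602
So 21926602·21042091 ≡ 1 (mod 66370527).

21042091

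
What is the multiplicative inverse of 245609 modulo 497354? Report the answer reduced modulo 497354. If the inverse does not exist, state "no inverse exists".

Euclidean algorithm on 497354, 245609:
497354 = 2·245609 + 6136
245609 = 40·6136 + 169
6136 = 36·169 + 52
169 = 3·52 + 13
52 = 4·13 + 0
gcd(245609, 497354) = 13 ≠ 1, so 245609 has no multiplicative inverse modulo 497354.

no inverse exists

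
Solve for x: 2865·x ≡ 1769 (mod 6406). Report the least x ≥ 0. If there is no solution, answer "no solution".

First find gcd(2865, 6406):
6406 = 2×2865 + 676
2865 = 4×676 + 161
676 = 4×161 + 32
161 = 5×32 + 1
32 = 32×1 + 0
gcd = 1, so a unique solution mod 6406 exists.
Back-substitute for the Bézout coefficients:
1 = 161 − 5·32
1 = −5·676 + 21·161
1 = 21·2865 − 89·676
1 = −89·6406 + 199·2865
So 2865·(199) ≡ 1 (mod 6406), giving 2865⁻¹ ≡ 199.
x ≡ 2865⁻¹·1769 ≡ 199·1769 ≡ 6107 (mod 6406).

6107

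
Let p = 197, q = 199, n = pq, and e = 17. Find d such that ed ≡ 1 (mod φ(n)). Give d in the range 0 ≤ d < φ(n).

13697

φ(n) = (p−1)(q−1) = 196·198 = 38808.
Need d with 17·d ≡ 1 (mod 38808). Apply the extended Euclidean algorithm:
38808 = 2282*17 + 14
17 = 1*14 + 3
14 = 4*3 + 2
3 = 1*2 + 1
2 = 2*1 + 0
Back-substitute:
1 = 3 − 2
1 = −14 + 5·3
1 = 5·17 − 6·14
1 = −6·38808 + 13697·17
So 17·13697 ≡ 1 (mod 38808), hence d = 13697.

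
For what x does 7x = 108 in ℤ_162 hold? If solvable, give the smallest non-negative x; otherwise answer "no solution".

First find gcd(7, 162):
162 = 23·7 + 1
7 = 7·1 + 0
gcd = 1, so a unique solution mod 162 exists.
Back-substitute for the Bézout coefficients:
1 = 162 − 23·7
So 7·(-23) ≡ 1 (mod 162), giving 7⁻¹ ≡ 139.
x ≡ 7⁻¹·108 ≡ 139·108 ≡ 108 (mod 162).

108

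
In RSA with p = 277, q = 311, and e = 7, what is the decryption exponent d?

12223

φ(n) = (p−1)(q−1) = 276·310 = 85560.
Need d with 7·d ≡ 1 (mod 85560). Apply the extended Euclidean algorithm:
85560 = 12222×7 + 6
7 = 1×6 + 1
6 = 6×1 + 0
Back-substitute:
1 = 7 − 6
1 = −85560 + 12223·7
So 7·12223 ≡ 1 (mod 85560), hence d = 12223.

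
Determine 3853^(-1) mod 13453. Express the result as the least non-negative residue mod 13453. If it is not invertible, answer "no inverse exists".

7451

gcd(13453, 3853) by repeated division:
13453 = 3*3853 + 1894
3853 = 2*1894 + 65
1894 = 29*65 + 9
65 = 7*9 + 2
9 = 4*2 + 1
2 = 2*1 + 0
Since gcd(3853, 13453) = 1, back-substitute to write 1 as a combination:
1 = 9 − 4·2
1 = −4·65 + 29·9
1 = 29·1894 − 845·65
1 = −845·3853 + 1719·1894
1 = 1719·13453 − 6002·3853
So 3853·(-6002) ≡ 1 (mod 13453), and -6002 ≡ 7451 (mod 13453).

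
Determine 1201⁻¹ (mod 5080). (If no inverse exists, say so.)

681

Apply the Euclidean algorithm to 5080 and 1201:
5080 = 4·1201 + 276
1201 = 4·276 + 97
276 = 2·97 + 82
97 = 1·82 + 15
82 = 5·15 + 7
15 = 2·7 + 1
7 = 7·1 + 0
The gcd is 1. Working backward:
1 = 15 − 2·7
1 = −2·82 + 11·15
1 = 11·97 − 13·82
1 = −13·276 + 37·97
1 = 37·1201 − 161·276
1 = −161·5080 + 681·1201
So 1201·681 ≡ 1 (mod 5080).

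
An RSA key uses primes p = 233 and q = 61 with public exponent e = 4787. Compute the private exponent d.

φ(n) = (p−1)(q−1) = 232·60 = 13920.
Need d with 4787·d ≡ 1 (mod 13920). Apply the extended Euclidean algorithm:
13920 = 2×4787 + 4346
4787 = 1×4346 + 441
4346 = 9×441 + 377
441 = 1×377 + 64
377 = 5×64 + 57
64 = 1×57 + 7
57 = 8×7 + 1
7 = 7×1 + 0
Back-substitute:
1 = 57 − 8·7
1 = −8·64 + 9·57
1 = 9·377 − 53·64
1 = −53·441 + 62·377
1 = 62·4346 − 611·441
1 = −611·4787 + 673·4346
1 = 673·13920 − 1957·4787
So 4787·(-1957) ≡ 1 (mod 13920), hence d ≡ -1957 ≡ 11963 (mod 13920).

11963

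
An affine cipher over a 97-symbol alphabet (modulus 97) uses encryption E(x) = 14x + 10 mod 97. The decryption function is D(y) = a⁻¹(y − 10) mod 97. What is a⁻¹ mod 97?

7

Run Euclid on (97, 14):
97 = 6×14 + 13
14 = 1×13 + 1
13 = 13×1 + 0
Since gcd(14, 97) = 1, back-substitute to write 1 as a combination:
1 = 14 − 13
1 = −97 + 7·14
So 14·7 ≡ 1 (mod 97).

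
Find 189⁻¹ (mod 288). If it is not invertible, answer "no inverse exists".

no inverse exists

Euclidean algorithm on 288, 189:
288 = 1*189 + 99
189 = 1*99 + 90
99 = 1*90 + 9
90 = 10*9 + 0
The gcd is 9, not 1, hence no inverse exists.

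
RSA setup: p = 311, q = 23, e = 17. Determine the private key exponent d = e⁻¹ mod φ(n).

φ(n) = (p−1)(q−1) = 310·22 = 6820.
Need d with 17·d ≡ 1 (mod 6820). Apply the extended Euclidean algorithm:
6820 = 401×17 + 3
17 = 5×3 + 2
3 = 1×2 + 1
2 = 2×1 + 0
Back-substitute:
1 = 3 − 2
1 = −17 + 6·3
1 = 6·6820 − 2407·17
So 17·(-2407) ≡ 1 (mod 6820), hence d ≡ -2407 ≡ 4413 (mod 6820).

4413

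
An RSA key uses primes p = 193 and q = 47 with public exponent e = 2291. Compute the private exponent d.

φ(n) = (p−1)(q−1) = 192·46 = 8832.
Need d with 2291·d ≡ 1 (mod 8832). Apply the extended Euclidean algorithm:
8832 = 3·2291 + 1959
2291 = 1·1959 + 332
1959 = 5·332 + 299
332 = 1·299 + 33
299 = 9·33 + 2
33 = 16·2 + 1
2 = 2·1 + 0
Back-substitute:
1 = 33 − 16·2
1 = −16·299 + 145·33
1 = 145·332 − 161·299
1 = −161·1959 + 950·332
1 = 950·2291 − 1111·1959
1 = −1111·8832 + 4283·2291
So 2291·4283 ≡ 1 (mod 8832), hence d = 4283.

4283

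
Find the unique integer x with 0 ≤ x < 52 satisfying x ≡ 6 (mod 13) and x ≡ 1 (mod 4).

45

Write x = 6 + 13·k. Then 13·k ≡ 1 − 6 ≡ 3 (mod 4).
Need 13⁻¹ mod 4. Extended Euclid on (4, 1):
4 = 4*1 + 0
13⁻¹ ≡ 1 (mod 4), so k ≡ 1·3 ≡ 3 (mod 4).
x = 6 + 13·3 = 45.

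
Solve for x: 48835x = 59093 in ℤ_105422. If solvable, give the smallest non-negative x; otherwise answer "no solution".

35547

First find gcd(48835, 105422):
105422 = 2·48835 + 7752
48835 = 6·7752 + 2323
7752 = 3·2323 + 783
2323 = 2·783 + 757
783 = 1·757 + 26
757 = 29·26 + 3
26 = 8·3 + 2
3 = 1·2 + 1
2 = 2·1 + 0
gcd = 1, so a unique solution mod 105422 exists.
Back-substitute for the Bézout coefficients:
1 = 3 − 2
1 = −26 + 9·3
1 = 9·757 − 262·26
1 = −262·783 + 271·757
1 = 271·2323 − 804·783
1 = −804·7752 + 2683·2323
1 = 2683·48835 − 16902·7752
1 = −16902·105422 + 36487·48835
So 48835·(36487) ≡ 1 (mod 105422), giving 48835⁻¹ ≡ 36487.
x ≡ 48835⁻¹·59093 ≡ 36487·59093 ≡ 35547 (mod 105422).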